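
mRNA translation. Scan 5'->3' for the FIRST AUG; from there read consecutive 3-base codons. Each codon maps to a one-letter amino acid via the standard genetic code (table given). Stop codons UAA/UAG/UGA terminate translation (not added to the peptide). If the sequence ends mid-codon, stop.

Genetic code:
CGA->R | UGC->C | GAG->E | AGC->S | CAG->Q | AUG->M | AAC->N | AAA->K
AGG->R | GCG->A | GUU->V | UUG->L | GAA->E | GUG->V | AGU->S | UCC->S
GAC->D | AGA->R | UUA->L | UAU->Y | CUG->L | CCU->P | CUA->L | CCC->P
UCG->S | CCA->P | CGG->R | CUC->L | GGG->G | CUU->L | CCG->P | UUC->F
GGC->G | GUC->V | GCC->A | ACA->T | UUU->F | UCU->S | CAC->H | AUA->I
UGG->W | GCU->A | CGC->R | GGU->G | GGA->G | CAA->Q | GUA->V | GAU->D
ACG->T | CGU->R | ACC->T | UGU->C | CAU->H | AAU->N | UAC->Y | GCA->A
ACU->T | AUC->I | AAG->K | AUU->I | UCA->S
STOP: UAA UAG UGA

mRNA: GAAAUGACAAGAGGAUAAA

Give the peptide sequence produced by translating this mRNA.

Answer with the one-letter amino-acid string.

start AUG at pos 3
pos 3: AUG -> M; peptide=M
pos 6: ACA -> T; peptide=MT
pos 9: AGA -> R; peptide=MTR
pos 12: GGA -> G; peptide=MTRG
pos 15: UAA -> STOP

Answer: MTRG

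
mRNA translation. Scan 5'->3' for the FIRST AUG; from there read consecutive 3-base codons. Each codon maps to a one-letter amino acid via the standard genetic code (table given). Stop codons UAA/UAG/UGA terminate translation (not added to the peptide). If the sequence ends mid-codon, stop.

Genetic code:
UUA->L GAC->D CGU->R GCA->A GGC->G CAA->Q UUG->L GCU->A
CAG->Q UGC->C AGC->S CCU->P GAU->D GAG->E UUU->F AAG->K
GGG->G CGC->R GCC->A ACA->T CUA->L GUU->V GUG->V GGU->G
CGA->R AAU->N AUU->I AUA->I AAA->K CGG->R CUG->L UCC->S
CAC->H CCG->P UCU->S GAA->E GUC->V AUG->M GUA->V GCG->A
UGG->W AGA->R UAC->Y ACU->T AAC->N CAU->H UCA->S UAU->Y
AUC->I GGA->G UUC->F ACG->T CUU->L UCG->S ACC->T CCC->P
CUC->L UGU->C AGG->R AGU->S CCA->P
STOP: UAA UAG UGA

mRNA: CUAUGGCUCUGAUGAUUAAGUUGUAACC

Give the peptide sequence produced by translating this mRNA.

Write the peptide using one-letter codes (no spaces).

start AUG at pos 2
pos 2: AUG -> M; peptide=M
pos 5: GCU -> A; peptide=MA
pos 8: CUG -> L; peptide=MAL
pos 11: AUG -> M; peptide=MALM
pos 14: AUU -> I; peptide=MALMI
pos 17: AAG -> K; peptide=MALMIK
pos 20: UUG -> L; peptide=MALMIKL
pos 23: UAA -> STOP

Answer: MALMIKL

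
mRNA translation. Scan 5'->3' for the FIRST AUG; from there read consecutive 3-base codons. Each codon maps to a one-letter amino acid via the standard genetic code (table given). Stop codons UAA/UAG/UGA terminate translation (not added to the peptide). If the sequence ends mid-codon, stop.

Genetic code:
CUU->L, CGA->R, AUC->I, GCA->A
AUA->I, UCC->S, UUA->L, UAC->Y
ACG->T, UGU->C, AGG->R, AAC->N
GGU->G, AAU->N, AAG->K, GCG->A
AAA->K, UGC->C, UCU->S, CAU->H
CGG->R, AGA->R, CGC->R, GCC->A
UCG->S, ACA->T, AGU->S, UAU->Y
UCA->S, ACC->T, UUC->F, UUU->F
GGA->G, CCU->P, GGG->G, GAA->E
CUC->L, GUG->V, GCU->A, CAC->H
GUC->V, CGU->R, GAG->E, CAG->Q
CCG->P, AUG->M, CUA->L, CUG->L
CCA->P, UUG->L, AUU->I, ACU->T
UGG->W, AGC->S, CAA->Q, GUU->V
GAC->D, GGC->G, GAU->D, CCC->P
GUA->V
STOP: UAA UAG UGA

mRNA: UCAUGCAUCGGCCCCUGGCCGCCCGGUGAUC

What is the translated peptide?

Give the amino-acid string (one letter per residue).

Answer: MHRPLAAR

Derivation:
start AUG at pos 2
pos 2: AUG -> M; peptide=M
pos 5: CAU -> H; peptide=MH
pos 8: CGG -> R; peptide=MHR
pos 11: CCC -> P; peptide=MHRP
pos 14: CUG -> L; peptide=MHRPL
pos 17: GCC -> A; peptide=MHRPLA
pos 20: GCC -> A; peptide=MHRPLAA
pos 23: CGG -> R; peptide=MHRPLAAR
pos 26: UGA -> STOP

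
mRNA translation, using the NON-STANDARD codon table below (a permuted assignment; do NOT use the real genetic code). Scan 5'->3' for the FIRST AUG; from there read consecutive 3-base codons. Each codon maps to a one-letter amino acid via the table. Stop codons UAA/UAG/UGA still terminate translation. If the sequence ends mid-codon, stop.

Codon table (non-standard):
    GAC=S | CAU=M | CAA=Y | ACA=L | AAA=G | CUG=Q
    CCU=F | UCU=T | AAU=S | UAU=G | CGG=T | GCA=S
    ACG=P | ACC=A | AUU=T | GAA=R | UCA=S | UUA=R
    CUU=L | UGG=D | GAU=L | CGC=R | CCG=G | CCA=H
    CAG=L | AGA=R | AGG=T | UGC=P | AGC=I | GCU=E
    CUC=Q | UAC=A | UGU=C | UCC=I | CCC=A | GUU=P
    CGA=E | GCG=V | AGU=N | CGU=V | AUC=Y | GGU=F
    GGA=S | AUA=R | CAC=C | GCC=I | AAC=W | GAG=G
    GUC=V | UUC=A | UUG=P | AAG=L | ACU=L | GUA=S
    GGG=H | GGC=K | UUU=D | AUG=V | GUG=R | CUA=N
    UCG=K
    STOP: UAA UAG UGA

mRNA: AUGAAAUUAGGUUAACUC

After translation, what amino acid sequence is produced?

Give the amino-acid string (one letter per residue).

Answer: VGRF

Derivation:
start AUG at pos 0
pos 0: AUG -> V; peptide=V
pos 3: AAA -> G; peptide=VG
pos 6: UUA -> R; peptide=VGR
pos 9: GGU -> F; peptide=VGRF
pos 12: UAA -> STOP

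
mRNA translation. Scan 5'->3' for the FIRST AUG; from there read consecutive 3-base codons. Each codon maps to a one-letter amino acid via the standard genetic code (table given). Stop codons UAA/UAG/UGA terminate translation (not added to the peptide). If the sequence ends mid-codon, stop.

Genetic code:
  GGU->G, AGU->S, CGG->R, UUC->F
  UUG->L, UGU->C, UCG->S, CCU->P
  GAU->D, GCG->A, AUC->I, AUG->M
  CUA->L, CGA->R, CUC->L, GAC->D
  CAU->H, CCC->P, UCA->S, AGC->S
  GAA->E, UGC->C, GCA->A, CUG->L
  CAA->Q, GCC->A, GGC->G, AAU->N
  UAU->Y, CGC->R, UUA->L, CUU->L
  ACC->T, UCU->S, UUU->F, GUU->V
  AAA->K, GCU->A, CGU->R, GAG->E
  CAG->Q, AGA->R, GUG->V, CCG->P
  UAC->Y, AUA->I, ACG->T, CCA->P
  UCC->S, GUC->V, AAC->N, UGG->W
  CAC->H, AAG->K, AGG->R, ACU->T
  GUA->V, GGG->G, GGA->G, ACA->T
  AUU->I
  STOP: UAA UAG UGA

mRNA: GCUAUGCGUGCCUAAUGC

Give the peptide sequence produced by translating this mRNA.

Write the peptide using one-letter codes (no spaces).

Answer: MRA

Derivation:
start AUG at pos 3
pos 3: AUG -> M; peptide=M
pos 6: CGU -> R; peptide=MR
pos 9: GCC -> A; peptide=MRA
pos 12: UAA -> STOP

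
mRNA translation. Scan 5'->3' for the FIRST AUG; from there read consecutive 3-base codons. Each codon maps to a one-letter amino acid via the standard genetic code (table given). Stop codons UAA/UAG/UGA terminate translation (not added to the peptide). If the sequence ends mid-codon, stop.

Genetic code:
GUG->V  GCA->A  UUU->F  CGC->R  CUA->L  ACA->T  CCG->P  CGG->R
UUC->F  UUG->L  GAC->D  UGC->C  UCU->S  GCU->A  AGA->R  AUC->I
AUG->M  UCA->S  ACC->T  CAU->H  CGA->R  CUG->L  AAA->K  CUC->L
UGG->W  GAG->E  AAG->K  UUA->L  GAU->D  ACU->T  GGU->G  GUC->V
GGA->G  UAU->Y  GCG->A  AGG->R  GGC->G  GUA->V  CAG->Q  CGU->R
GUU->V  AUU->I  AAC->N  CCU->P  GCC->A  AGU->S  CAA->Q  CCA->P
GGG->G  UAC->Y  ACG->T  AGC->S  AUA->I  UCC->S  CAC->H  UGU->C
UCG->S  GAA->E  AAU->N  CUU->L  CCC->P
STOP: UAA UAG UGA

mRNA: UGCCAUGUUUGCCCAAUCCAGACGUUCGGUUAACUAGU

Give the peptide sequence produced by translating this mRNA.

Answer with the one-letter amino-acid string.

Answer: MFAQSRRSVN

Derivation:
start AUG at pos 4
pos 4: AUG -> M; peptide=M
pos 7: UUU -> F; peptide=MF
pos 10: GCC -> A; peptide=MFA
pos 13: CAA -> Q; peptide=MFAQ
pos 16: UCC -> S; peptide=MFAQS
pos 19: AGA -> R; peptide=MFAQSR
pos 22: CGU -> R; peptide=MFAQSRR
pos 25: UCG -> S; peptide=MFAQSRRS
pos 28: GUU -> V; peptide=MFAQSRRSV
pos 31: AAC -> N; peptide=MFAQSRRSVN
pos 34: UAG -> STOP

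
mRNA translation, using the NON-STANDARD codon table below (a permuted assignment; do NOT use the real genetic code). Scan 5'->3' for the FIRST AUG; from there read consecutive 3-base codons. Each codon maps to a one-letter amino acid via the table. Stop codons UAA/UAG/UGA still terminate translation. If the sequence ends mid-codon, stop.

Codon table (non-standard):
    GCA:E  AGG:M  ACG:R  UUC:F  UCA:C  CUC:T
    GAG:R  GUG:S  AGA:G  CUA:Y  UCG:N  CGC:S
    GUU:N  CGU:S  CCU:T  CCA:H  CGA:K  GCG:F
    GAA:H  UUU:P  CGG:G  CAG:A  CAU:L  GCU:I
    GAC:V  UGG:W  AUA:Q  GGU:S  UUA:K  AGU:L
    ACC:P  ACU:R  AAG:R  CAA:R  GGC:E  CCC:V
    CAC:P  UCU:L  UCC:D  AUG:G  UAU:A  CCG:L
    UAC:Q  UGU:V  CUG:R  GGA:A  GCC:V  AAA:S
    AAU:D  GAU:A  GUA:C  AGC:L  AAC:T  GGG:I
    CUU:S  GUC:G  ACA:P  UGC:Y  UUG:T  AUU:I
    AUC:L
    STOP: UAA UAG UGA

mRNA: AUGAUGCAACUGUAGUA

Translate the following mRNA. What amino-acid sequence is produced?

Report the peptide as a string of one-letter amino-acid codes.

Answer: GGRR

Derivation:
start AUG at pos 0
pos 0: AUG -> G; peptide=G
pos 3: AUG -> G; peptide=GG
pos 6: CAA -> R; peptide=GGR
pos 9: CUG -> R; peptide=GGRR
pos 12: UAG -> STOP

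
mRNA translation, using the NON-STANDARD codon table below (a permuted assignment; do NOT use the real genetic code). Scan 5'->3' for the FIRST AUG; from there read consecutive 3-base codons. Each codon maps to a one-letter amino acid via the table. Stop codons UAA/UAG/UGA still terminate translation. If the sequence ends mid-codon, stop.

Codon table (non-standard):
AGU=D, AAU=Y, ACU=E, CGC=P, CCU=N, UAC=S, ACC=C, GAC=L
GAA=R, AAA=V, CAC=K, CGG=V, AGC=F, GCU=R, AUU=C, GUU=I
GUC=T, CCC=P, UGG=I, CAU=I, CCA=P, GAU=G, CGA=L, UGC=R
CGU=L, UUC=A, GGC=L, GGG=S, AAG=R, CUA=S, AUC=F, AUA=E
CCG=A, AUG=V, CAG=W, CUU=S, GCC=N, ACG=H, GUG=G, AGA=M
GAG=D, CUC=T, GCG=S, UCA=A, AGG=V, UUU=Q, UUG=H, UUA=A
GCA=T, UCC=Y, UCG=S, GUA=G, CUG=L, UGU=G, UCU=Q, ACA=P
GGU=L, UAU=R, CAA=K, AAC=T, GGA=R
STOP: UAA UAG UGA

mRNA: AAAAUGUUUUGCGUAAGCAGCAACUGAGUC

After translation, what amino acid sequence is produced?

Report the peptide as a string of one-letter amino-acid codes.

Answer: VQRGFFT

Derivation:
start AUG at pos 3
pos 3: AUG -> V; peptide=V
pos 6: UUU -> Q; peptide=VQ
pos 9: UGC -> R; peptide=VQR
pos 12: GUA -> G; peptide=VQRG
pos 15: AGC -> F; peptide=VQRGF
pos 18: AGC -> F; peptide=VQRGFF
pos 21: AAC -> T; peptide=VQRGFFT
pos 24: UGA -> STOP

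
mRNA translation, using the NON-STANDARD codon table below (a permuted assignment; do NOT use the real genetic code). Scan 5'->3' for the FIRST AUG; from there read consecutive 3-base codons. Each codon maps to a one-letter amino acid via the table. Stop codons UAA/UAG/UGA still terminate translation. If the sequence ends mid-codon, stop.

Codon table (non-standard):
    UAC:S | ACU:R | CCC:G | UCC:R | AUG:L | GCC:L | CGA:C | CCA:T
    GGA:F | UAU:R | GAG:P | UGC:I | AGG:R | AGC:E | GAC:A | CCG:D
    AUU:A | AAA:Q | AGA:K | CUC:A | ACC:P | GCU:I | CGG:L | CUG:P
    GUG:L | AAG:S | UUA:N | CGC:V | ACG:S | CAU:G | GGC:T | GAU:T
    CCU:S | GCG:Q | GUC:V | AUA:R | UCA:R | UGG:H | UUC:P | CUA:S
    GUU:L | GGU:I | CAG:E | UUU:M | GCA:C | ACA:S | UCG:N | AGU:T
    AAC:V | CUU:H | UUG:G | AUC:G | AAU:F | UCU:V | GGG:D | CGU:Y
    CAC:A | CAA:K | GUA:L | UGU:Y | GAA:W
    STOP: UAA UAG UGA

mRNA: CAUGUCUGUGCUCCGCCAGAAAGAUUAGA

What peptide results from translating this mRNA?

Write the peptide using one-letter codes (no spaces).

Answer: LVLAVEQT

Derivation:
start AUG at pos 1
pos 1: AUG -> L; peptide=L
pos 4: UCU -> V; peptide=LV
pos 7: GUG -> L; peptide=LVL
pos 10: CUC -> A; peptide=LVLA
pos 13: CGC -> V; peptide=LVLAV
pos 16: CAG -> E; peptide=LVLAVE
pos 19: AAA -> Q; peptide=LVLAVEQ
pos 22: GAU -> T; peptide=LVLAVEQT
pos 25: UAG -> STOP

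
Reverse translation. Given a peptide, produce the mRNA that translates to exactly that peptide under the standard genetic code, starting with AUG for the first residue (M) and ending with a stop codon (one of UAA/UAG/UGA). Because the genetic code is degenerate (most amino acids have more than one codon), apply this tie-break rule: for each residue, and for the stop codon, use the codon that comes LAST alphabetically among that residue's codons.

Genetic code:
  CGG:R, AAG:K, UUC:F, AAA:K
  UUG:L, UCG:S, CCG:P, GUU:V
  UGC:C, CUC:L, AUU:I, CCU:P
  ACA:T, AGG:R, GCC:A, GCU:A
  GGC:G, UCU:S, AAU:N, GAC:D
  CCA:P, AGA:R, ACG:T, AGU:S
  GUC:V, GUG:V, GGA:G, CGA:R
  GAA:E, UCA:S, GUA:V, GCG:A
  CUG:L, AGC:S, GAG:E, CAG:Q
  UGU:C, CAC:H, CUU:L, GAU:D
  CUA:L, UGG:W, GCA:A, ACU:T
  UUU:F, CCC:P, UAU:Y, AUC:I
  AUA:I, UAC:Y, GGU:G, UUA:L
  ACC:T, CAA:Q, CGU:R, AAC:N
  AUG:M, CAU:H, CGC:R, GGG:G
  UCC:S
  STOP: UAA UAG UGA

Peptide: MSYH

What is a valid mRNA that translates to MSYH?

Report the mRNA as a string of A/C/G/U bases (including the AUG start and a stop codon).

Answer: mRNA: AUGUCUUAUCAUUGA

Derivation:
residue 1: M -> AUG (start codon)
residue 2: S codons sorted = AGC,AGU,UCA,UCC,UCG,UCU -> pick last = UCU
residue 3: Y codons sorted = UAC,UAU -> pick last = UAU
residue 4: H codons sorted = CAC,CAU -> pick last = CAU
terminator: stop codons sorted = UAA,UAG,UGA -> pick last = UGA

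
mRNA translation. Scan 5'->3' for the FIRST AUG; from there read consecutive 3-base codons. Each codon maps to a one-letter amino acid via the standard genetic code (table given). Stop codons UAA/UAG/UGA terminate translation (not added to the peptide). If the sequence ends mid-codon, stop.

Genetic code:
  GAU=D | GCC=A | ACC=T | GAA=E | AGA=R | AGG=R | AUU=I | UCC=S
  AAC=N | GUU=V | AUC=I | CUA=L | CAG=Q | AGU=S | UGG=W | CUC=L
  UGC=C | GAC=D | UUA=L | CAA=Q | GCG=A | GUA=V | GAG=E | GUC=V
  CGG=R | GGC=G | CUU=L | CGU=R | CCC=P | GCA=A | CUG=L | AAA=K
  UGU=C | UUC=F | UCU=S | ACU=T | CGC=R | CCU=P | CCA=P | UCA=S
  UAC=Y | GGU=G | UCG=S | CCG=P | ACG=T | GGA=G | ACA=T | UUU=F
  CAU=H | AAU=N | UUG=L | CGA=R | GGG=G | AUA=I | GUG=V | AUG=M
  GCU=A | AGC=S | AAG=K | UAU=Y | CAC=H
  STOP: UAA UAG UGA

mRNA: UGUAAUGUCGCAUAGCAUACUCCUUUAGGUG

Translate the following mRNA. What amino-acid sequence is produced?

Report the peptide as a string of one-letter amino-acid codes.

Answer: MSHSILL

Derivation:
start AUG at pos 4
pos 4: AUG -> M; peptide=M
pos 7: UCG -> S; peptide=MS
pos 10: CAU -> H; peptide=MSH
pos 13: AGC -> S; peptide=MSHS
pos 16: AUA -> I; peptide=MSHSI
pos 19: CUC -> L; peptide=MSHSIL
pos 22: CUU -> L; peptide=MSHSILL
pos 25: UAG -> STOP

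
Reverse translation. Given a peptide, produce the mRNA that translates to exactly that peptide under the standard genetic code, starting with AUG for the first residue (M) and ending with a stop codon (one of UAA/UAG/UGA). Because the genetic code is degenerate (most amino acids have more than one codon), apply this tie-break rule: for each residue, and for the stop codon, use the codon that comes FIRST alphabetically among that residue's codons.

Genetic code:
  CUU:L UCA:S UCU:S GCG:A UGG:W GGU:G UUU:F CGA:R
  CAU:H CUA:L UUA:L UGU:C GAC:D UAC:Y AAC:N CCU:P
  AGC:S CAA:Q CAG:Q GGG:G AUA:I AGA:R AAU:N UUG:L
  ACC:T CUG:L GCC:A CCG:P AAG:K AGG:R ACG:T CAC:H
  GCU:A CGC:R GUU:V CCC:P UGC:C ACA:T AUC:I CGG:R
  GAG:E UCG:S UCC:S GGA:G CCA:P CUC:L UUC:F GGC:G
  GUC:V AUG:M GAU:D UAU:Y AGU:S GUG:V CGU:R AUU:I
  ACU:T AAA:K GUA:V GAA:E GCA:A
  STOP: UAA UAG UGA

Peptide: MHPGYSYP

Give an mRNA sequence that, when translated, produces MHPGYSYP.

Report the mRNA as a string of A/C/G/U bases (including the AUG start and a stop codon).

residue 1: M -> AUG (start codon)
residue 2: H codons sorted = CAC,CAU -> pick first = CAC
residue 3: P codons sorted = CCA,CCC,CCG,CCU -> pick first = CCA
residue 4: G codons sorted = GGA,GGC,GGG,GGU -> pick first = GGA
residue 5: Y codons sorted = UAC,UAU -> pick first = UAC
residue 6: S codons sorted = AGC,AGU,UCA,UCC,UCG,UCU -> pick first = AGC
residue 7: Y codons sorted = UAC,UAU -> pick first = UAC
residue 8: P codons sorted = CCA,CCC,CCG,CCU -> pick first = CCA
terminator: stop codons sorted = UAA,UAG,UGA -> pick first = UAA

Answer: mRNA: AUGCACCCAGGAUACAGCUACCCAUAA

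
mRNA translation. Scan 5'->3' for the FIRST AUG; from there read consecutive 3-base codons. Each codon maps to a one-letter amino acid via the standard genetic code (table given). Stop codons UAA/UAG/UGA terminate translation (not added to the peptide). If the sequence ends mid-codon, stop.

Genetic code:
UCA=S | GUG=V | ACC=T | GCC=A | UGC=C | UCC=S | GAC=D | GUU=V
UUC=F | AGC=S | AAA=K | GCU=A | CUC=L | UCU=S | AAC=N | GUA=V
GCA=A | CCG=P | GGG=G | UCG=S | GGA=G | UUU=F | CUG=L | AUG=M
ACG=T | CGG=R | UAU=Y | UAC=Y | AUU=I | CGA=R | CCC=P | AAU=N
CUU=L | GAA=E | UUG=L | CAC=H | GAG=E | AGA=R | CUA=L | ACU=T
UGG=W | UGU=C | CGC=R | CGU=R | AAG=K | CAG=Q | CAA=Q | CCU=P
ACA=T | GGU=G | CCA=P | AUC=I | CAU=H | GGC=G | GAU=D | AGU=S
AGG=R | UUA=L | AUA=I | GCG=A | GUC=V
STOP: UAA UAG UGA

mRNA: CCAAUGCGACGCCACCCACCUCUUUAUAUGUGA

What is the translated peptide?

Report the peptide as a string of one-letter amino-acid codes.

start AUG at pos 3
pos 3: AUG -> M; peptide=M
pos 6: CGA -> R; peptide=MR
pos 9: CGC -> R; peptide=MRR
pos 12: CAC -> H; peptide=MRRH
pos 15: CCA -> P; peptide=MRRHP
pos 18: CCU -> P; peptide=MRRHPP
pos 21: CUU -> L; peptide=MRRHPPL
pos 24: UAU -> Y; peptide=MRRHPPLY
pos 27: AUG -> M; peptide=MRRHPPLYM
pos 30: UGA -> STOP

Answer: MRRHPPLYM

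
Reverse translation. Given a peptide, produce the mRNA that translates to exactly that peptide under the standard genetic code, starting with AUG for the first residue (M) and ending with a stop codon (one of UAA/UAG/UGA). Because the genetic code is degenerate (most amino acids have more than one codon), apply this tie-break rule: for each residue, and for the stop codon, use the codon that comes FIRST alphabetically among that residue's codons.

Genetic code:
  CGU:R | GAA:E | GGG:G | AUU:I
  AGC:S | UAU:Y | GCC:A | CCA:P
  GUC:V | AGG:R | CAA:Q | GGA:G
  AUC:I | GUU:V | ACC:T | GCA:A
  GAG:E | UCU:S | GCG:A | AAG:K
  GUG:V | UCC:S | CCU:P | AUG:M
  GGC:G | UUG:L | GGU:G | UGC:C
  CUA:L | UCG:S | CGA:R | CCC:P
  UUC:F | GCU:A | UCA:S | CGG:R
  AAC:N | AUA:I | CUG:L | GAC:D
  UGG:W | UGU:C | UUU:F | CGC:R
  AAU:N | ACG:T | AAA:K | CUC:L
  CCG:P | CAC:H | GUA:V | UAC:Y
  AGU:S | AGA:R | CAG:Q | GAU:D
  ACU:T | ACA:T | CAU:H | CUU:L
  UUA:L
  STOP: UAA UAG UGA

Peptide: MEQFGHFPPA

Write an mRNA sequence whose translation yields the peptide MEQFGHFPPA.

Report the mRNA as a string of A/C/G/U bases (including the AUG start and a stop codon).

Answer: mRNA: AUGGAACAAUUCGGACACUUCCCACCAGCAUAA

Derivation:
residue 1: M -> AUG (start codon)
residue 2: E codons sorted = GAA,GAG -> pick first = GAA
residue 3: Q codons sorted = CAA,CAG -> pick first = CAA
residue 4: F codons sorted = UUC,UUU -> pick first = UUC
residue 5: G codons sorted = GGA,GGC,GGG,GGU -> pick first = GGA
residue 6: H codons sorted = CAC,CAU -> pick first = CAC
residue 7: F codons sorted = UUC,UUU -> pick first = UUC
residue 8: P codons sorted = CCA,CCC,CCG,CCU -> pick first = CCA
residue 9: P codons sorted = CCA,CCC,CCG,CCU -> pick first = CCA
residue 10: A codons sorted = GCA,GCC,GCG,GCU -> pick first = GCA
terminator: stop codons sorted = UAA,UAG,UGA -> pick first = UAA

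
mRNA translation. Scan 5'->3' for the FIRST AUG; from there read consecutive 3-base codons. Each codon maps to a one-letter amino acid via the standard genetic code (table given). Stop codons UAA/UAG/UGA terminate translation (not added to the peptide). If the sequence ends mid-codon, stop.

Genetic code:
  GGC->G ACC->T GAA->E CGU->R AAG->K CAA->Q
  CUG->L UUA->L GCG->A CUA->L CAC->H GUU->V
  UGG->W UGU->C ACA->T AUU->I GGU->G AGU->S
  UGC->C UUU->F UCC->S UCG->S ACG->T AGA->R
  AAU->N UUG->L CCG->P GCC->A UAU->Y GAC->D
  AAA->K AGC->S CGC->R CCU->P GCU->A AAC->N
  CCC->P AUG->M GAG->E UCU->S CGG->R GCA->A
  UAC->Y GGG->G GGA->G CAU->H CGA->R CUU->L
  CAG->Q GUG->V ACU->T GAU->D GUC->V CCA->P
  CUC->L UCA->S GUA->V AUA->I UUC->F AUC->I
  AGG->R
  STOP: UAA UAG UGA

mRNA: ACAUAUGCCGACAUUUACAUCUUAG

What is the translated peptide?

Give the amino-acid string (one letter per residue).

Answer: MPTFTS

Derivation:
start AUG at pos 4
pos 4: AUG -> M; peptide=M
pos 7: CCG -> P; peptide=MP
pos 10: ACA -> T; peptide=MPT
pos 13: UUU -> F; peptide=MPTF
pos 16: ACA -> T; peptide=MPTFT
pos 19: UCU -> S; peptide=MPTFTS
pos 22: UAG -> STOP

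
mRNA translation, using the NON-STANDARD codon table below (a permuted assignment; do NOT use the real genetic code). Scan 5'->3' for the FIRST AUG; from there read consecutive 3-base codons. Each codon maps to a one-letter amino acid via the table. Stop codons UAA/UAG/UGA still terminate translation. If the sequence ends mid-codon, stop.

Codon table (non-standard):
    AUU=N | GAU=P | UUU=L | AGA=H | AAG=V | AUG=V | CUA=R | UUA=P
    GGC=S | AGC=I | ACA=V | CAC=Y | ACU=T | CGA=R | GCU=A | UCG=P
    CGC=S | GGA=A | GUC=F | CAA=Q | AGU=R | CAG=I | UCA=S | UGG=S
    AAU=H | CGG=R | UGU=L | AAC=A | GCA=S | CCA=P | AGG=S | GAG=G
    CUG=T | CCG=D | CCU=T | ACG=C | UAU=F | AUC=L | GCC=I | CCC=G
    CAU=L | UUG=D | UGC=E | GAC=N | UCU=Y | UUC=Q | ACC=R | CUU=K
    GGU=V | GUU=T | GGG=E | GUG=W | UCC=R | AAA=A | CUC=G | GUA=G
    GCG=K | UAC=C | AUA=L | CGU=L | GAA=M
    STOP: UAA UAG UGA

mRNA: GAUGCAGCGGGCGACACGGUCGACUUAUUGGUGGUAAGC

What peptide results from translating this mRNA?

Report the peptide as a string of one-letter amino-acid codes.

Answer: VIRKVRPTFSS

Derivation:
start AUG at pos 1
pos 1: AUG -> V; peptide=V
pos 4: CAG -> I; peptide=VI
pos 7: CGG -> R; peptide=VIR
pos 10: GCG -> K; peptide=VIRK
pos 13: ACA -> V; peptide=VIRKV
pos 16: CGG -> R; peptide=VIRKVR
pos 19: UCG -> P; peptide=VIRKVRP
pos 22: ACU -> T; peptide=VIRKVRPT
pos 25: UAU -> F; peptide=VIRKVRPTF
pos 28: UGG -> S; peptide=VIRKVRPTFS
pos 31: UGG -> S; peptide=VIRKVRPTFSS
pos 34: UAA -> STOP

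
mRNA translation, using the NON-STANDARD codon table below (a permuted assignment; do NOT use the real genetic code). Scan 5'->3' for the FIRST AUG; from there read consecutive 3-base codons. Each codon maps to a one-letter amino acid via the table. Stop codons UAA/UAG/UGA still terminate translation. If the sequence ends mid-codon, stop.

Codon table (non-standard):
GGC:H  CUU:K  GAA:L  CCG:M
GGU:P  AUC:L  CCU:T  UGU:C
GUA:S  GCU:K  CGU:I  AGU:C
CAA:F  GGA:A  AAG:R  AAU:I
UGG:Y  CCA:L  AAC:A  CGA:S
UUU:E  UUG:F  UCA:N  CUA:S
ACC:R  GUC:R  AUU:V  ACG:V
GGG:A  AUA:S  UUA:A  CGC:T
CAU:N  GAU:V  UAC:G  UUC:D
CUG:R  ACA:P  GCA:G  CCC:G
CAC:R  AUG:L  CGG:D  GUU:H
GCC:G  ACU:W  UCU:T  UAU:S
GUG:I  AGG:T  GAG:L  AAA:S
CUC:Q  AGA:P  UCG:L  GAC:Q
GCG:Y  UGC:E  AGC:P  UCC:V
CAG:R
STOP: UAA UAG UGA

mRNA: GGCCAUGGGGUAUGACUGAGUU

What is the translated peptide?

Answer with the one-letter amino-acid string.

start AUG at pos 4
pos 4: AUG -> L; peptide=L
pos 7: GGG -> A; peptide=LA
pos 10: UAU -> S; peptide=LAS
pos 13: GAC -> Q; peptide=LASQ
pos 16: UGA -> STOP

Answer: LASQ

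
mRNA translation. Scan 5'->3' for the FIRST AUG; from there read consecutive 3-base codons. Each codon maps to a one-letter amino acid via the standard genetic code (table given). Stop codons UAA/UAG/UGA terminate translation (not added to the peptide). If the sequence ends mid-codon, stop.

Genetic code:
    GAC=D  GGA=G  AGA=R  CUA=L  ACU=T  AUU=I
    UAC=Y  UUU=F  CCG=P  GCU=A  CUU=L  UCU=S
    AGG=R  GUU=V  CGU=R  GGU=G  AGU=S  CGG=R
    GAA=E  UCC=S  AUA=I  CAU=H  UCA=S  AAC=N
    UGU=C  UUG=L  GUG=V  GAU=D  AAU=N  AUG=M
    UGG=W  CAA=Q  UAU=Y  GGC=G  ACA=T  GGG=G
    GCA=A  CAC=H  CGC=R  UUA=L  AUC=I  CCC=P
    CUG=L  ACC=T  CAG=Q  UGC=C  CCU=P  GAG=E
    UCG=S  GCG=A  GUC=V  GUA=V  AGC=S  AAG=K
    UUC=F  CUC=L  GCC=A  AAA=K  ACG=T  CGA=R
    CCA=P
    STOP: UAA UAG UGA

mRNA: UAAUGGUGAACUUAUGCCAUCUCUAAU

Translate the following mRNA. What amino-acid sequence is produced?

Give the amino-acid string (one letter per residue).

start AUG at pos 2
pos 2: AUG -> M; peptide=M
pos 5: GUG -> V; peptide=MV
pos 8: AAC -> N; peptide=MVN
pos 11: UUA -> L; peptide=MVNL
pos 14: UGC -> C; peptide=MVNLC
pos 17: CAU -> H; peptide=MVNLCH
pos 20: CUC -> L; peptide=MVNLCHL
pos 23: UAA -> STOP

Answer: MVNLCHL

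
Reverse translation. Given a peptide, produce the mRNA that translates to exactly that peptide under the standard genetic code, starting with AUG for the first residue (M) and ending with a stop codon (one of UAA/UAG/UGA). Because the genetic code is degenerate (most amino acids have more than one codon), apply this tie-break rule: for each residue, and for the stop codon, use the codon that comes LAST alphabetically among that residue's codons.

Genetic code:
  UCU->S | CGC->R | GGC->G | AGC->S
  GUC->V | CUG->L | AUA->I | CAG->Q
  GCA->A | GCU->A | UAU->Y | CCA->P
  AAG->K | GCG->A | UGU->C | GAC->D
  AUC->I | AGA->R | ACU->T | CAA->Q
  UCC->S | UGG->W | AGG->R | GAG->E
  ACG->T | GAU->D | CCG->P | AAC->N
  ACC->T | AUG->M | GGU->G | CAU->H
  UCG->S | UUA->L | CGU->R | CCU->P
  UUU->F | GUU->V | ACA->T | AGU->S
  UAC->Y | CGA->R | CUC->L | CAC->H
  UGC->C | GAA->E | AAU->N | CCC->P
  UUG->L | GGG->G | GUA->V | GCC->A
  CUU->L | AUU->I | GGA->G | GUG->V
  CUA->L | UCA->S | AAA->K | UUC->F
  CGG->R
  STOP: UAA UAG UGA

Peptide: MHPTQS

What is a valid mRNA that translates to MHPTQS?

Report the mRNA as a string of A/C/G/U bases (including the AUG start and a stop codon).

residue 1: M -> AUG (start codon)
residue 2: H codons sorted = CAC,CAU -> pick last = CAU
residue 3: P codons sorted = CCA,CCC,CCG,CCU -> pick last = CCU
residue 4: T codons sorted = ACA,ACC,ACG,ACU -> pick last = ACU
residue 5: Q codons sorted = CAA,CAG -> pick last = CAG
residue 6: S codons sorted = AGC,AGU,UCA,UCC,UCG,UCU -> pick last = UCU
terminator: stop codons sorted = UAA,UAG,UGA -> pick last = UGA

Answer: mRNA: AUGCAUCCUACUCAGUCUUGA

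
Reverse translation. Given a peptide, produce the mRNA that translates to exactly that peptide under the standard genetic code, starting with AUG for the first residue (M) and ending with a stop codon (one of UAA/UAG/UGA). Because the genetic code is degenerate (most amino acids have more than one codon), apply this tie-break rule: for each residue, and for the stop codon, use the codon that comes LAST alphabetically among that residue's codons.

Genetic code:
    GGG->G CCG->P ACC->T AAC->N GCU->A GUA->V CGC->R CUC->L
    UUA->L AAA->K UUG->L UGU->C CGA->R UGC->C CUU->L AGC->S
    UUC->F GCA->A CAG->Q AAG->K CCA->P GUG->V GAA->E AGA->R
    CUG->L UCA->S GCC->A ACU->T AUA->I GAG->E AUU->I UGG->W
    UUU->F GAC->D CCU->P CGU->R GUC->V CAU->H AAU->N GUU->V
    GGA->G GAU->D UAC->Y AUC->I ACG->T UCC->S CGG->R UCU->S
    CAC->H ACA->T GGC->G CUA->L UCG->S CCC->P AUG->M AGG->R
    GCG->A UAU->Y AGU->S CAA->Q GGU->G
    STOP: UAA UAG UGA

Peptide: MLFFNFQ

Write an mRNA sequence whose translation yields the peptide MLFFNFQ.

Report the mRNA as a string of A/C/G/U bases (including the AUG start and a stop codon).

residue 1: M -> AUG (start codon)
residue 2: L codons sorted = CUA,CUC,CUG,CUU,UUA,UUG -> pick last = UUG
residue 3: F codons sorted = UUC,UUU -> pick last = UUU
residue 4: F codons sorted = UUC,UUU -> pick last = UUU
residue 5: N codons sorted = AAC,AAU -> pick last = AAU
residue 6: F codons sorted = UUC,UUU -> pick last = UUU
residue 7: Q codons sorted = CAA,CAG -> pick last = CAG
terminator: stop codons sorted = UAA,UAG,UGA -> pick last = UGA

Answer: mRNA: AUGUUGUUUUUUAAUUUUCAGUGA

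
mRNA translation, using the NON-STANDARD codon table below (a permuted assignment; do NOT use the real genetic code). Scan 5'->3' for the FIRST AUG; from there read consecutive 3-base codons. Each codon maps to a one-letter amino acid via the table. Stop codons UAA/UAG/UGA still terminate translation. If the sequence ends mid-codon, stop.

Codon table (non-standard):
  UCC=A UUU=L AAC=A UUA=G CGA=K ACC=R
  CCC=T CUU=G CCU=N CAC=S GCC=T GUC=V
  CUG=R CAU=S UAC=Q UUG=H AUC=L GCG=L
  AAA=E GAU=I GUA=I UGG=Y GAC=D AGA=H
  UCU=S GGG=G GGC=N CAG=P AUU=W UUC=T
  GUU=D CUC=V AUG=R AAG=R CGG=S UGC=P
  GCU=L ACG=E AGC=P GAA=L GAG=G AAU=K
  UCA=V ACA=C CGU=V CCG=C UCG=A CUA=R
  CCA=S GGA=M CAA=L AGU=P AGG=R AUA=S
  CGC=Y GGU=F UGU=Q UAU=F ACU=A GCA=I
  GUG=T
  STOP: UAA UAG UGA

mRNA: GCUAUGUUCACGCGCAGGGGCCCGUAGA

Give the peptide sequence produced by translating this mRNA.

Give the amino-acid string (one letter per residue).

Answer: RTEYRNC

Derivation:
start AUG at pos 3
pos 3: AUG -> R; peptide=R
pos 6: UUC -> T; peptide=RT
pos 9: ACG -> E; peptide=RTE
pos 12: CGC -> Y; peptide=RTEY
pos 15: AGG -> R; peptide=RTEYR
pos 18: GGC -> N; peptide=RTEYRN
pos 21: CCG -> C; peptide=RTEYRNC
pos 24: UAG -> STOP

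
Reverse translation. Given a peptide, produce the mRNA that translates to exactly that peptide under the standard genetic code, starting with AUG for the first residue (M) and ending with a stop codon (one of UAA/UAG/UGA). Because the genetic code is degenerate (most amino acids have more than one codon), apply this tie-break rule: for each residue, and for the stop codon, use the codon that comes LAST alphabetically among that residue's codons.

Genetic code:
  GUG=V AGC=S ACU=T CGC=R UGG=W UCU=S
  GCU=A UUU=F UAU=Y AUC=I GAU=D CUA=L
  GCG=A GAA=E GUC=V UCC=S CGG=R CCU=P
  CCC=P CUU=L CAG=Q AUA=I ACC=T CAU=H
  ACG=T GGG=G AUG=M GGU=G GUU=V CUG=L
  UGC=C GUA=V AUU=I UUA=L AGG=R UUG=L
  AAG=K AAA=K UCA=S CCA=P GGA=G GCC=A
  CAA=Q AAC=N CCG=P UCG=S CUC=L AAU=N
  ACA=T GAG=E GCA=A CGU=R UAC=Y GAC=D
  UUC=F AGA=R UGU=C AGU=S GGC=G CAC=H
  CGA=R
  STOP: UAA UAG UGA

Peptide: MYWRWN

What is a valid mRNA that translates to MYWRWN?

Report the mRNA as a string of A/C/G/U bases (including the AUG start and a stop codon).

Answer: mRNA: AUGUAUUGGCGUUGGAAUUGA

Derivation:
residue 1: M -> AUG (start codon)
residue 2: Y codons sorted = UAC,UAU -> pick last = UAU
residue 3: W -> UGG (only codon)
residue 4: R codons sorted = AGA,AGG,CGA,CGC,CGG,CGU -> pick last = CGU
residue 5: W -> UGG (only codon)
residue 6: N codons sorted = AAC,AAU -> pick last = AAU
terminator: stop codons sorted = UAA,UAG,UGA -> pick last = UGA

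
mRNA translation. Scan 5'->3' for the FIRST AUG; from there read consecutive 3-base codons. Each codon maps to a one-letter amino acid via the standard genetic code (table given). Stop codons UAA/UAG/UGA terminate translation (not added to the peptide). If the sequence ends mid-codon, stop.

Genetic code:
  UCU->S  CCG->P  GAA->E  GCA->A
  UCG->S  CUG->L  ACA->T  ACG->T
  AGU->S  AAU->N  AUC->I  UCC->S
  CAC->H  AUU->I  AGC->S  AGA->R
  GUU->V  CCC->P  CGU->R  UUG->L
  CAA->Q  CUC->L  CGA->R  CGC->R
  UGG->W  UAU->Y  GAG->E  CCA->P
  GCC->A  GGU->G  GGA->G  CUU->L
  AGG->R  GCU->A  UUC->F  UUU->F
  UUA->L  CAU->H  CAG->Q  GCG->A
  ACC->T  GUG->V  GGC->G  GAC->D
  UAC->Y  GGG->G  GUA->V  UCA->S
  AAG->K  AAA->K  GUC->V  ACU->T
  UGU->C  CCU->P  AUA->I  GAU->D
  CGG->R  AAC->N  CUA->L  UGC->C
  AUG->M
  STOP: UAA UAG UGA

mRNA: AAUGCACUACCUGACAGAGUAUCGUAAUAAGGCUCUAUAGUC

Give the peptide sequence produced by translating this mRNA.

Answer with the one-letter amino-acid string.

Answer: MHYLTEYRNKAL

Derivation:
start AUG at pos 1
pos 1: AUG -> M; peptide=M
pos 4: CAC -> H; peptide=MH
pos 7: UAC -> Y; peptide=MHY
pos 10: CUG -> L; peptide=MHYL
pos 13: ACA -> T; peptide=MHYLT
pos 16: GAG -> E; peptide=MHYLTE
pos 19: UAU -> Y; peptide=MHYLTEY
pos 22: CGU -> R; peptide=MHYLTEYR
pos 25: AAU -> N; peptide=MHYLTEYRN
pos 28: AAG -> K; peptide=MHYLTEYRNK
pos 31: GCU -> A; peptide=MHYLTEYRNKA
pos 34: CUA -> L; peptide=MHYLTEYRNKAL
pos 37: UAG -> STOP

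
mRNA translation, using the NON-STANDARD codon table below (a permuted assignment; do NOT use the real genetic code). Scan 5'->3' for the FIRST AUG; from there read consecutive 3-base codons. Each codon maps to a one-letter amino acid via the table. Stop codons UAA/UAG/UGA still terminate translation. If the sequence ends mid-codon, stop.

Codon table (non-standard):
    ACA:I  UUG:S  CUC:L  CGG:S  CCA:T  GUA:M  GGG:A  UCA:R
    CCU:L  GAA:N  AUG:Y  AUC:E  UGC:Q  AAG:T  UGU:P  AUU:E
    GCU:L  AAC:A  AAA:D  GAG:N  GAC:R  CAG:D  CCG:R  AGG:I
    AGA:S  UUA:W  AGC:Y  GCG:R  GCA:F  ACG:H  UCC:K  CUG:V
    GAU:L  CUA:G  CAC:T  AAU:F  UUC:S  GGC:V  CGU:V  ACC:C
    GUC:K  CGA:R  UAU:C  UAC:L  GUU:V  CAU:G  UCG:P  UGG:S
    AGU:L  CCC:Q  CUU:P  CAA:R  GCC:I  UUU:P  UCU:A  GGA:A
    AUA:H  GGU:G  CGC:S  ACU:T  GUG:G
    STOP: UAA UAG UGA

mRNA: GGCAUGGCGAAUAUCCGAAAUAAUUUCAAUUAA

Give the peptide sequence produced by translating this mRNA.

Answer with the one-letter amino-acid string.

start AUG at pos 3
pos 3: AUG -> Y; peptide=Y
pos 6: GCG -> R; peptide=YR
pos 9: AAU -> F; peptide=YRF
pos 12: AUC -> E; peptide=YRFE
pos 15: CGA -> R; peptide=YRFER
pos 18: AAU -> F; peptide=YRFERF
pos 21: AAU -> F; peptide=YRFERFF
pos 24: UUC -> S; peptide=YRFERFFS
pos 27: AAU -> F; peptide=YRFERFFSF
pos 30: UAA -> STOP

Answer: YRFERFFSF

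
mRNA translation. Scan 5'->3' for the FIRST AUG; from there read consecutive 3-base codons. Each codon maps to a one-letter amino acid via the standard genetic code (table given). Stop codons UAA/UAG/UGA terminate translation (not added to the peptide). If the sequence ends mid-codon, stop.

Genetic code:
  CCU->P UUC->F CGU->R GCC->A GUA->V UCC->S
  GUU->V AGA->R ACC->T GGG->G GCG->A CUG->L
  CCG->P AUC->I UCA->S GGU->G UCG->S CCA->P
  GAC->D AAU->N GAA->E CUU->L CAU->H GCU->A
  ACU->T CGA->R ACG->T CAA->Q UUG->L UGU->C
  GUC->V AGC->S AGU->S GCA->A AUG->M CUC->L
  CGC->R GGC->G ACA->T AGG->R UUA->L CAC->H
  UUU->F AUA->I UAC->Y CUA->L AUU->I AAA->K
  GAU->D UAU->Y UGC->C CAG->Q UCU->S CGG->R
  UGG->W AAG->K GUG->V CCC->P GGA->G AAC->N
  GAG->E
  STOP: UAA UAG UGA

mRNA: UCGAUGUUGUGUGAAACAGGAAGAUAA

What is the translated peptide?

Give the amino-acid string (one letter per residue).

start AUG at pos 3
pos 3: AUG -> M; peptide=M
pos 6: UUG -> L; peptide=ML
pos 9: UGU -> C; peptide=MLC
pos 12: GAA -> E; peptide=MLCE
pos 15: ACA -> T; peptide=MLCET
pos 18: GGA -> G; peptide=MLCETG
pos 21: AGA -> R; peptide=MLCETGR
pos 24: UAA -> STOP

Answer: MLCETGR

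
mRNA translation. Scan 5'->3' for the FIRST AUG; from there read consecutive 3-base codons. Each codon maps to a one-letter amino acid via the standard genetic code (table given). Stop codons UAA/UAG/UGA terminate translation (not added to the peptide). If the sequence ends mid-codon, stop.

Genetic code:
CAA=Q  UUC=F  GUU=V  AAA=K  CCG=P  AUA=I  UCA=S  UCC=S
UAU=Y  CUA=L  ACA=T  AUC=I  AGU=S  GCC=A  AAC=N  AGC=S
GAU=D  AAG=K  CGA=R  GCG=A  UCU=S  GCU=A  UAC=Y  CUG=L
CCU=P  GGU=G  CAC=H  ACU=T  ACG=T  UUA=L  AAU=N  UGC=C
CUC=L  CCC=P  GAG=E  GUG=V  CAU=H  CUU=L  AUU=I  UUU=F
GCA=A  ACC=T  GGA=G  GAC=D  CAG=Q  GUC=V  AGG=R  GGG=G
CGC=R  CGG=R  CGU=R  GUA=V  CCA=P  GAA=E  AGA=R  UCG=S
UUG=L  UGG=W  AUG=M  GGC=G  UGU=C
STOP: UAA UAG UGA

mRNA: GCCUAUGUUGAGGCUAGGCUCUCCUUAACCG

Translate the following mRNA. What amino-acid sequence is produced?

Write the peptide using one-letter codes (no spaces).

Answer: MLRLGSP

Derivation:
start AUG at pos 4
pos 4: AUG -> M; peptide=M
pos 7: UUG -> L; peptide=ML
pos 10: AGG -> R; peptide=MLR
pos 13: CUA -> L; peptide=MLRL
pos 16: GGC -> G; peptide=MLRLG
pos 19: UCU -> S; peptide=MLRLGS
pos 22: CCU -> P; peptide=MLRLGSP
pos 25: UAA -> STOP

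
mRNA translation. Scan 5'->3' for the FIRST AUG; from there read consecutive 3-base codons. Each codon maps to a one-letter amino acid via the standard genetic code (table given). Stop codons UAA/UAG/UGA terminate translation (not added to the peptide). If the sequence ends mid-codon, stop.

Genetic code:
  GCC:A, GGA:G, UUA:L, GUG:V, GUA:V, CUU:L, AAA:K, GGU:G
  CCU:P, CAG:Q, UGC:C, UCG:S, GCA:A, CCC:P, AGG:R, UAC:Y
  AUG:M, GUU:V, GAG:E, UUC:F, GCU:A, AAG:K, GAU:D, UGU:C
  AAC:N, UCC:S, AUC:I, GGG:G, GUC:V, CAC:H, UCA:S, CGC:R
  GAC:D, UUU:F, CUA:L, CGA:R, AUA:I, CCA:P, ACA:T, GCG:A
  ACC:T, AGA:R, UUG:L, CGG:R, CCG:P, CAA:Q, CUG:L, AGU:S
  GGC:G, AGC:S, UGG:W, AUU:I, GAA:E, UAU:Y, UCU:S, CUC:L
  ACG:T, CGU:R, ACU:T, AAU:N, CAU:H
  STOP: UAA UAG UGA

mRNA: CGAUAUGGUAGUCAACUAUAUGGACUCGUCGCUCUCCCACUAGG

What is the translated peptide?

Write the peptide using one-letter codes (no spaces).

Answer: MVVNYMDSSLSH

Derivation:
start AUG at pos 4
pos 4: AUG -> M; peptide=M
pos 7: GUA -> V; peptide=MV
pos 10: GUC -> V; peptide=MVV
pos 13: AAC -> N; peptide=MVVN
pos 16: UAU -> Y; peptide=MVVNY
pos 19: AUG -> M; peptide=MVVNYM
pos 22: GAC -> D; peptide=MVVNYMD
pos 25: UCG -> S; peptide=MVVNYMDS
pos 28: UCG -> S; peptide=MVVNYMDSS
pos 31: CUC -> L; peptide=MVVNYMDSSL
pos 34: UCC -> S; peptide=MVVNYMDSSLS
pos 37: CAC -> H; peptide=MVVNYMDSSLSH
pos 40: UAG -> STOP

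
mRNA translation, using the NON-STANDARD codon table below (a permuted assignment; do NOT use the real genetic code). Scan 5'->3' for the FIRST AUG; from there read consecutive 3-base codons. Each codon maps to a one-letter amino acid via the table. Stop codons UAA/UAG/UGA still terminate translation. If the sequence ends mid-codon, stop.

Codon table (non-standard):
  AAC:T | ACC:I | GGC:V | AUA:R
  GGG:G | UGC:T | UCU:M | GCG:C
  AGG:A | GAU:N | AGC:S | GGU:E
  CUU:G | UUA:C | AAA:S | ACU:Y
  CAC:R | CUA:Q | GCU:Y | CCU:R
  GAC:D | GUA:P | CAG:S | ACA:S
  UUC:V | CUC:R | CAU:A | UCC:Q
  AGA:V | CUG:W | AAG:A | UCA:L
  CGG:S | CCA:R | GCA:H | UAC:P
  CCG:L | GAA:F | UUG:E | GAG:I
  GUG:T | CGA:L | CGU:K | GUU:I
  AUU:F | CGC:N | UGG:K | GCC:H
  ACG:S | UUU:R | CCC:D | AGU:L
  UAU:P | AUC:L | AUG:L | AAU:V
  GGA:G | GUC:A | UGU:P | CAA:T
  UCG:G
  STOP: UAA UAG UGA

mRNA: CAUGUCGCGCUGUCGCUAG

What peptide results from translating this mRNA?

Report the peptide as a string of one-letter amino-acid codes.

start AUG at pos 1
pos 1: AUG -> L; peptide=L
pos 4: UCG -> G; peptide=LG
pos 7: CGC -> N; peptide=LGN
pos 10: UGU -> P; peptide=LGNP
pos 13: CGC -> N; peptide=LGNPN
pos 16: UAG -> STOP

Answer: LGNPN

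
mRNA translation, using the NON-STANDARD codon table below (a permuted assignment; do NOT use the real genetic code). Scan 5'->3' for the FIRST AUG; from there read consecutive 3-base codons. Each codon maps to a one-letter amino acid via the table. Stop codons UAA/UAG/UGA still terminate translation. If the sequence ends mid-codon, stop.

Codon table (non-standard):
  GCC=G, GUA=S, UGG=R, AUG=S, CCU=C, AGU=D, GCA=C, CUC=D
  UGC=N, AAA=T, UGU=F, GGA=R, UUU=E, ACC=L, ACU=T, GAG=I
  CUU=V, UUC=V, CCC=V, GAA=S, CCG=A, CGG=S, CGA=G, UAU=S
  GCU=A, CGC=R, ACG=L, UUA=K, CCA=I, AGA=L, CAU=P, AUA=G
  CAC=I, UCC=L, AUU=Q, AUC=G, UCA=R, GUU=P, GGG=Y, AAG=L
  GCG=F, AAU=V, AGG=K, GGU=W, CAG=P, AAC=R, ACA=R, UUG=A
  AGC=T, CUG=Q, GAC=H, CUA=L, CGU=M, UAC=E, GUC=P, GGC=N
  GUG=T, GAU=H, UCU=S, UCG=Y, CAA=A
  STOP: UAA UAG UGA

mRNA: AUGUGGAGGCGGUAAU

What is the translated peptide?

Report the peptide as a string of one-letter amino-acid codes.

Answer: SRKS

Derivation:
start AUG at pos 0
pos 0: AUG -> S; peptide=S
pos 3: UGG -> R; peptide=SR
pos 6: AGG -> K; peptide=SRK
pos 9: CGG -> S; peptide=SRKS
pos 12: UAA -> STOP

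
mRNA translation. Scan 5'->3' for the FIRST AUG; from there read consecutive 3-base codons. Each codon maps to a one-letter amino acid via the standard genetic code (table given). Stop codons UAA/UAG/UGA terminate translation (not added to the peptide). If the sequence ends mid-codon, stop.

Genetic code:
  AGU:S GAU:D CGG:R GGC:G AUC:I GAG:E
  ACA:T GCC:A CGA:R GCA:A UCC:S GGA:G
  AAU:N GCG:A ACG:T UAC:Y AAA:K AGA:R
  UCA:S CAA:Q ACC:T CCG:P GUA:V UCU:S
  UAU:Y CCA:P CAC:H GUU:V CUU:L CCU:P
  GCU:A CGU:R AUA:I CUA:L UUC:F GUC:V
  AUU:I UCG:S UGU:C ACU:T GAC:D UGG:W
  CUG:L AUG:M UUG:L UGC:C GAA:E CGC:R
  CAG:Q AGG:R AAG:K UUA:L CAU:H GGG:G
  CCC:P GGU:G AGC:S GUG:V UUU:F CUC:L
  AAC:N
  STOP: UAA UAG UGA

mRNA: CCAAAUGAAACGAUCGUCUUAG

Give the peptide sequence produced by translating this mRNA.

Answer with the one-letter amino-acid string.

Answer: MKRSS

Derivation:
start AUG at pos 4
pos 4: AUG -> M; peptide=M
pos 7: AAA -> K; peptide=MK
pos 10: CGA -> R; peptide=MKR
pos 13: UCG -> S; peptide=MKRS
pos 16: UCU -> S; peptide=MKRSS
pos 19: UAG -> STOP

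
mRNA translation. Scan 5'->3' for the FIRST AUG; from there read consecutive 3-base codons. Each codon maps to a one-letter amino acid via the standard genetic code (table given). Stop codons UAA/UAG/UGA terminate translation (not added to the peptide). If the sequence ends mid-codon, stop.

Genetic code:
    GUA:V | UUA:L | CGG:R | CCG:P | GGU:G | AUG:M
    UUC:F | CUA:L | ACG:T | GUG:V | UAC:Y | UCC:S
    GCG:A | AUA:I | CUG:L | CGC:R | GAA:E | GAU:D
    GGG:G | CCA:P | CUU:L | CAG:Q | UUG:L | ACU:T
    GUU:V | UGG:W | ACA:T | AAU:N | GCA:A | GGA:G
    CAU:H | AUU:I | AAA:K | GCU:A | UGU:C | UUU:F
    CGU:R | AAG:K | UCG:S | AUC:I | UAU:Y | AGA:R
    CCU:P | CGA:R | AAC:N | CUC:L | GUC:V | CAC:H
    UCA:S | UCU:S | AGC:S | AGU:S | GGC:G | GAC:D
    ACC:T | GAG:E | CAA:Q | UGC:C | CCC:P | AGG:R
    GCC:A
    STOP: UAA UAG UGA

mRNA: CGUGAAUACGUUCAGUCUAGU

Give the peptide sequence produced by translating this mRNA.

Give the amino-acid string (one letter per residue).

no AUG start codon found

Answer: (empty: no AUG start codon)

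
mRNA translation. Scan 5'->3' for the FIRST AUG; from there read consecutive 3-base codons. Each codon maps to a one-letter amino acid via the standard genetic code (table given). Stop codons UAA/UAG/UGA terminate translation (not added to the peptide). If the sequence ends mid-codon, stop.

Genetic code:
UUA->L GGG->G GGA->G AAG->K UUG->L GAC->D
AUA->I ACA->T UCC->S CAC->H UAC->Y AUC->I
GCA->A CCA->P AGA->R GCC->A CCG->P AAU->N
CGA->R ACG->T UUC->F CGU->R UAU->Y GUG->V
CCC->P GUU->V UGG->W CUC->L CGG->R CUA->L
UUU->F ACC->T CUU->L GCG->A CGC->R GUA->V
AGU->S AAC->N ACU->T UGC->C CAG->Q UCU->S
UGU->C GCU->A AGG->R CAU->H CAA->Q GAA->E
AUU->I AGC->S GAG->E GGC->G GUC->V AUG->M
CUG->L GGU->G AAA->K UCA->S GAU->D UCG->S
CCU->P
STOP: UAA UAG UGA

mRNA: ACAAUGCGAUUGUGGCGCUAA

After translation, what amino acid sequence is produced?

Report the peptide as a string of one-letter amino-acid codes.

Answer: MRLWR

Derivation:
start AUG at pos 3
pos 3: AUG -> M; peptide=M
pos 6: CGA -> R; peptide=MR
pos 9: UUG -> L; peptide=MRL
pos 12: UGG -> W; peptide=MRLW
pos 15: CGC -> R; peptide=MRLWR
pos 18: UAA -> STOP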